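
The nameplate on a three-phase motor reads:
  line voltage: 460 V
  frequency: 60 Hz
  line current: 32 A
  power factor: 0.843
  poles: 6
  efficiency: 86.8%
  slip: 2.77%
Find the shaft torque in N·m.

153 N·m

P_in = √3·V·I·cosφ = 1.732 × 460 × 32 × 0.843 = 21492 W
P_out = η·P_in = 0.868 × 21492 = 18655 W
n_s = 120×60/6 = 1200 rpm; n = 1200×(1−0.0277) = 1167 rpm
ω = 2π×1167/60 = 122.2 rad/s
τ = P_out/ω = 18655/122.2 = 153 N·m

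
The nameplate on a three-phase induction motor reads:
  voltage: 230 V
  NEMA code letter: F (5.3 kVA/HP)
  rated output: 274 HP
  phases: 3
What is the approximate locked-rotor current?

3650 A

S_LR = 5.3 × 274 = 1452.2 kVA
I_LR = S_LR/(√3·V_L) = 1452200/(1.732×230) = 3650 A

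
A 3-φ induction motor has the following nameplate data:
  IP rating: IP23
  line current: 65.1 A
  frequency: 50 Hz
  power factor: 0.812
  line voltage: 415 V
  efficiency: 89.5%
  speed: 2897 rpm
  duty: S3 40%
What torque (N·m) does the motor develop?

P_in = √3·V·I·cosφ = 1.732 × 415 × 65.1 × 0.812 = 37996 W
P_out = η·P_in = 0.895 × 37996 = 34006 W
n = 2897 rpm
ω = 2π×2897/60 = 303.4 rad/s
τ = P_out/ω = 34006/303.4 = 112 N·m

112 N·m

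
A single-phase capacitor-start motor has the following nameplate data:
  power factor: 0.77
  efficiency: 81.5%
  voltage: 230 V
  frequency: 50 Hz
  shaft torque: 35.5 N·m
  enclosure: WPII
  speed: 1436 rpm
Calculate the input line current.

ω = 2π×1436/60 = 150.4 rad/s; P_out = τω = 35.5 × 150.4 = 5339 W
P_in = P_out / η = 5339 / 0.815 = 6551 W
I = P_in / (V·cosφ) = 6551 / (230 × 0.77) = 37 A

37 A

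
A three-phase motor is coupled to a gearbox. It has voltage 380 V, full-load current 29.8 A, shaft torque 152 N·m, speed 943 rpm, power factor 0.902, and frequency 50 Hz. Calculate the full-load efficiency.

ω = 2π × 943/60 = 98.75 rad/s; P_out = τω = 152 × 98.75 = 15010 W
P_in = √3·V_L·I_L·cosφ = 1.732 × 380 × 29.8 × 0.902 = 17691 W
η = P_out / P_in = 15010 / 17691 = 0.848 = 84.8%

84.8 %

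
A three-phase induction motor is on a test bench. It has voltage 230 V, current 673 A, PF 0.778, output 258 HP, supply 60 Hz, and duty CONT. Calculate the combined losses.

16100 W

P_in = √3·V·I·cosφ = 1.732×230×673×0.778 = 208579 W
P_out = 258×746 = 192468 W
Losses = P_in − P_out = 208579 − 192468 = 16111 W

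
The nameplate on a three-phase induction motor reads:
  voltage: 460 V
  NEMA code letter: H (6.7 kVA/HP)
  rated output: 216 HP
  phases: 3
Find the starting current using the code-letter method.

S_LR = 6.7 × 216 = 1447.2 kVA
I_LR = S_LR/(√3·V_L) = 1447200/(1.732×460) = 1820 A

1820 A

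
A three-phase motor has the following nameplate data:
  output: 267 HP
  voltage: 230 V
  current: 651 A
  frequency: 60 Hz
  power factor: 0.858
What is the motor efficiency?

P_out = 267 × 746 = 199182 W
P_in = √3·V_L·I_L·cosφ = 1.732 × 230 × 651 × 0.858 = 222507 W
η = P_out / P_in = 199182 / 222507 = 0.895 = 89.5%

89.5 %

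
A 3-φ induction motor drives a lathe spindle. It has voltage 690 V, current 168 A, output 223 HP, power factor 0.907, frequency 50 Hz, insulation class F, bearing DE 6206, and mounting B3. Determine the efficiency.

P_out = 223 × 746 = 166358 W
P_in = √3·V_L·I_L·cosφ = 1.732 × 690 × 168 × 0.907 = 182102 W
η = P_out / P_in = 166358 / 182102 = 0.914 = 91.4%

91.4 %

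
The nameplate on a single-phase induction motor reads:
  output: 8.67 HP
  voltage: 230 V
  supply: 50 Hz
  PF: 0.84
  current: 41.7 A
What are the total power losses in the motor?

1.59 kW

P_in = V·I·cosφ = 230×41.7×0.84 = 8056 W
P_out = 8.67×746 = 6468 W
Losses = P_in − P_out = 8056 − 6468 = 1588 W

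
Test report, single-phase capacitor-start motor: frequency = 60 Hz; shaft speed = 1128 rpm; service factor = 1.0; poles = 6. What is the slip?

6.00 %

n_s = 120f/p = 120×60/6 = 1200 rpm
s = (n_s − n)/n_s = (1200 − 1128)/1200 = 0.0600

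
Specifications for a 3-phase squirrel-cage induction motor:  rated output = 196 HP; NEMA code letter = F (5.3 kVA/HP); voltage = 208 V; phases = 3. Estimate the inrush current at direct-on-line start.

2880 A

S_LR = 5.3 × 196 = 1038.8 kVA
I_LR = S_LR/(√3·V_L) = 1038800/(1.732×208) = 2880 A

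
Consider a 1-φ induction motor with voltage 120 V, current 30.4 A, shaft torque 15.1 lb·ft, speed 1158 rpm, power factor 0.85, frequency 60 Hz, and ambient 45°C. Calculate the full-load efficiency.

τ = 15.1 lb·ft × 1.356 = 20.48 N·m
ω = 2π × 1158/60 = 121.3 rad/s; P_out = τω = 20.48 × 121.3 = 2484 W
P_in = V·I·cosφ = 120 × 30.4 × 0.85 = 3101 W
η = P_out / P_in = 2484 / 3101 = 0.801 = 80.1%

80.1 %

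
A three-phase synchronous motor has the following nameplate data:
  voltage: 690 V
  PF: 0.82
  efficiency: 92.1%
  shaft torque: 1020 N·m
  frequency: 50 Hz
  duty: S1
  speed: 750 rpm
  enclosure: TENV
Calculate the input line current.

ω = 2π×750/60 = 78.54 rad/s; P_out = τω = 1020 × 78.54 = 80111 W
P_in = P_out / η = 80111 / 0.921 = 86983 W
I_L = P_in / (√3·V_L·cosφ) = 86983 / (1.732 × 690 × 0.82) = 88.8 A

88.8 A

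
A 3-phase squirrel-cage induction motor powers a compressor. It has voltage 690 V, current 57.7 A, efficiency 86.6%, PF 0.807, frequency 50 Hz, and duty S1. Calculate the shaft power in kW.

P_in = √3·V·I·cosφ = 1.732 × 690 × 57.7 × 0.807 = 55648 W
P_out = η·P_in = 0.866 × 55648 = 48191 W

48.2 kW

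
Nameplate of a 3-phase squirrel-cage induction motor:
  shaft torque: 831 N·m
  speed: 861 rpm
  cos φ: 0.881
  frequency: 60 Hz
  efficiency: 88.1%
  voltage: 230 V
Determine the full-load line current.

ω = 2π×861/60 = 90.16 rad/s; P_out = τω = 831 × 90.16 = 74923 W
P_in = P_out / η = 74923 / 0.881 = 85043 W
I_L = P_in / (√3·V_L·cosφ) = 85043 / (1.732 × 230 × 0.881) = 242 A

242 A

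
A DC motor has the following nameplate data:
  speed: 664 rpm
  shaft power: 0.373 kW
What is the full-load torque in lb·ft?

ω = 2π × 664/60 = 69.53 rad/s
τ = P/ω = 373/69.53 = 5.365 N·m
In lb·ft: 5.365/1.356 = 3.96 lb·ft

3.96 lb·ft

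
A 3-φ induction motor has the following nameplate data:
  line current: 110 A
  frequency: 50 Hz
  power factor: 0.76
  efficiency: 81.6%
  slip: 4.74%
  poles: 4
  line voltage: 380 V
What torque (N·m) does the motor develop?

300 N·m

P_in = √3·V·I·cosφ = 1.732 × 380 × 110 × 0.76 = 55022 W
P_out = η·P_in = 0.816 × 55022 = 44898 W
n_s = 120×50/4 = 1500 rpm; n = 1500×(1−0.0474) = 1429 rpm
ω = 2π×1429/60 = 149.6 rad/s
τ = P_out/ω = 44898/149.6 = 300 N·m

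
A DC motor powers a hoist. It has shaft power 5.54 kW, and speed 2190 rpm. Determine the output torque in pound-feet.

17.8 lb·ft

ω = 2π × 2190/60 = 229.3 rad/s
τ = P/ω = 5540/229.3 = 24.16 N·m
In lb·ft: 24.16/1.356 = 17.8 lb·ft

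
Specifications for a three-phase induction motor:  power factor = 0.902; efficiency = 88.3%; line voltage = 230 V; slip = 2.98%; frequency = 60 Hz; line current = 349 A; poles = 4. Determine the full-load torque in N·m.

606 N·m

P_in = √3·V·I·cosφ = 1.732 × 230 × 349 × 0.902 = 125403 W
P_out = η·P_in = 0.883 × 125403 = 110731 W
n_s = 120×60/4 = 1800 rpm; n = 1800×(1−0.0298) = 1746 rpm
ω = 2π×1746/60 = 182.8 rad/s
τ = P_out/ω = 110731/182.8 = 606 N·m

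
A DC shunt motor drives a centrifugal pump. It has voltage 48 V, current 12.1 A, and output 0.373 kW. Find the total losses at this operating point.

208 W

P_in = V·I = 48×12.1 = 581 W
P_out = 373 W
Losses = P_in − P_out = 581 − 373 = 208 W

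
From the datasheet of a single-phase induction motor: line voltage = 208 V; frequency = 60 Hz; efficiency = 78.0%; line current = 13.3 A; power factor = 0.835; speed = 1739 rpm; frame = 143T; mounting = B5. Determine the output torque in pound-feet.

P_in = V·I·cosφ = 208 × 13.3 × 0.835 = 2310 W
P_out = η·P_in = 0.78 × 2310 = 1802 W
n = 1739 rpm
ω = 2π×1739/60 = 182.1 rad/s
τ = P_out/ω = 1802/182.1 = 9.896 N·m
In lb·ft: 9.896/1.356 = 7.3 lb·ft

7.3 lb·ft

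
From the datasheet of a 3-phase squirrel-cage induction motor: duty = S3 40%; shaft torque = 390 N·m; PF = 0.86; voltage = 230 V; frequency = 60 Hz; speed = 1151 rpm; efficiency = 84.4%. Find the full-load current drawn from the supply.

ω = 2π×1151/60 = 120.5 rad/s; P_out = τω = 390 × 120.5 = 46995 W
P_in = P_out / η = 46995 / 0.844 = 55681 W
I_L = P_in / (√3·V_L·cosφ) = 55681 / (1.732 × 230 × 0.86) = 163 A

163 A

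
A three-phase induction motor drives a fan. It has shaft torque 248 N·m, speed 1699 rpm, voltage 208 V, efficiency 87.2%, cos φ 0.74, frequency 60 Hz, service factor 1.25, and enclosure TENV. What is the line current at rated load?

190 A

ω = 2π×1699/60 = 177.9 rad/s; P_out = τω = 248 × 177.9 = 44119 W
P_in = P_out / η = 44119 / 0.872 = 50595 W
I_L = P_in / (√3·V_L·cosφ) = 50595 / (1.732 × 208 × 0.74) = 190 A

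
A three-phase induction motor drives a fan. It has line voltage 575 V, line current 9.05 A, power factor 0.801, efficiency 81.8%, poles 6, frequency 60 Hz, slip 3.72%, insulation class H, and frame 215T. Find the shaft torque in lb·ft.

36 lb·ft

P_in = √3·V·I·cosφ = 1.732 × 575 × 9.05 × 0.801 = 7219 W
P_out = η·P_in = 0.818 × 7219 = 5905 W
n_s = 120×60/6 = 1200 rpm; n = 1200×(1−0.0372) = 1155 rpm
ω = 2π×1155/60 = 121 rad/s
τ = P_out/ω = 5905/121 = 48.8 N·m
In lb·ft: 48.8/1.356 = 36 lb·ft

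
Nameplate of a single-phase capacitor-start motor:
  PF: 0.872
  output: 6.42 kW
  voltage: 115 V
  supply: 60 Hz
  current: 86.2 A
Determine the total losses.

P_in = V·I·cosφ = 115×86.2×0.872 = 8644 W
P_out = 6420 W
Losses = P_in − P_out = 8644 − 6420 = 2224 W

2220 W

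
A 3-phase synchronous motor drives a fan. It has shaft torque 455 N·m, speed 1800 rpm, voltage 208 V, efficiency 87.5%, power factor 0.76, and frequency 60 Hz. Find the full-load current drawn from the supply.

ω = 2π×1800/60 = 188.5 rad/s; P_out = τω = 455 × 188.5 = 85768 W
P_in = P_out / η = 85768 / 0.875 = 98021 W
I_L = P_in / (√3·V_L·cosφ) = 98021 / (1.732 × 208 × 0.76) = 358 A

358 A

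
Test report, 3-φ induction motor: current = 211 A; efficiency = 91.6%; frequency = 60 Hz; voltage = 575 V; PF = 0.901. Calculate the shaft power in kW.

P_in = √3·V·I·cosφ = 1.732 × 575 × 211 × 0.901 = 189332 W
P_out = η·P_in = 0.916 × 189332 = 173428 W

173 kW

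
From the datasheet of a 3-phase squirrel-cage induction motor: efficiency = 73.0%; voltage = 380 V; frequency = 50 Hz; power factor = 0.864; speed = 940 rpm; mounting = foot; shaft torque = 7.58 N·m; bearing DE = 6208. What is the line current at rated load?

1.8 A

ω = 2π×940/60 = 98.44 rad/s; P_out = τω = 7.58 × 98.44 = 746 W
P_in = P_out / η = 746 / 0.730 = 1022 W
I_L = P_in / (√3·V_L·cosφ) = 1022 / (1.732 × 380 × 0.864) = 1.8 A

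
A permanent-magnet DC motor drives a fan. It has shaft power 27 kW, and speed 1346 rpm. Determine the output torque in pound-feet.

141 lb·ft

ω = 2π × 1346/60 = 141 rad/s
τ = P/ω = 27000/141 = 191.5 N·m
In lb·ft: 191.5/1.356 = 141 lb·ft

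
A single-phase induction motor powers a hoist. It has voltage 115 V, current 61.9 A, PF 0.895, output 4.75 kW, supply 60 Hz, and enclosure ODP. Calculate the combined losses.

1620 W

P_in = V·I·cosφ = 115×61.9×0.895 = 6371 W
P_out = 4750 W
Losses = P_in − P_out = 6371 − 4750 = 1621 W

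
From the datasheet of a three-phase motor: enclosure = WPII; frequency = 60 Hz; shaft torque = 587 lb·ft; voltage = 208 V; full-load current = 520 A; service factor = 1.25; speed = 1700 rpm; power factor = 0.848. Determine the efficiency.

89.2 %

τ = 587 lb·ft × 1.356 = 796 N·m
ω = 2π × 1700/60 = 178 rad/s; P_out = τω = 796 × 178 = 141688 W
P_in = √3·V_L·I_L·cosφ = 1.732 × 208 × 520 × 0.848 = 158858 W
η = P_out / P_in = 141688 / 158858 = 0.892 = 89.2%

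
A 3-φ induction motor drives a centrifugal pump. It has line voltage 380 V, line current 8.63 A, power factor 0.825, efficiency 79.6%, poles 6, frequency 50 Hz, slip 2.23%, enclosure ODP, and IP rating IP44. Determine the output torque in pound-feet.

P_in = √3·V·I·cosφ = 1.732 × 380 × 8.63 × 0.825 = 4686 W
P_out = η·P_in = 0.796 × 4686 = 3730 W
n_s = 120×50/6 = 1000 rpm; n = 1000×(1−0.0223) = 978 rpm
ω = 2π×978/60 = 102.4 rad/s
τ = P_out/ω = 3730/102.4 = 36.43 N·m
In lb·ft: 36.43/1.356 = 26.9 lb·ft

26.9 lb·ft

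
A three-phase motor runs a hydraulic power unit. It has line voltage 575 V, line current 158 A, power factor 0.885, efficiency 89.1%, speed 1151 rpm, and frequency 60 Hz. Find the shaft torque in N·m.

1030 N·m

P_in = √3·V·I·cosφ = 1.732 × 575 × 158 × 0.885 = 139257 W
P_out = η·P_in = 0.891 × 139257 = 124078 W
n = 1151 rpm
ω = 2π×1151/60 = 120.5 rad/s
τ = P_out/ω = 124078/120.5 = 1030 N·m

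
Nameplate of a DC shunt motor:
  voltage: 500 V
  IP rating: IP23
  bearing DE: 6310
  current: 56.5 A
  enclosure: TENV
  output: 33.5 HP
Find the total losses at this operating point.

3260 W

P_in = V·I = 500×56.5 = 28250 W
P_out = 33.5×746 = 24991 W
Losses = P_in − P_out = 28250 − 24991 = 3259 W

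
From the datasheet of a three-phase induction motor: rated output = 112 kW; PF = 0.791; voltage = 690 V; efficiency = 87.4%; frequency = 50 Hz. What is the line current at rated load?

136 A

P_out = 112 kW = 112000 W
P_in = P_out / η = 112000 / 0.874 = 128146 W
I_L = P_in / (√3·V_L·cosφ) = 128146 / (1.732 × 690 × 0.791) = 136 A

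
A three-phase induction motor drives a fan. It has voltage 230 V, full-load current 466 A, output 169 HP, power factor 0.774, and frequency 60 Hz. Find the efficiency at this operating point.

87.7 %

P_out = 169 × 746 = 126074 W
P_in = √3·V_L·I_L·cosφ = 1.732 × 230 × 466 × 0.774 = 143682 W
η = P_out / P_in = 126074 / 143682 = 0.877 = 87.7%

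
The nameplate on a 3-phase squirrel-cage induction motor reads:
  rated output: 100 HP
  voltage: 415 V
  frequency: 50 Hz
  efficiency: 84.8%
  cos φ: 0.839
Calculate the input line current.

146 A

P_out = 100 × 746 = 74600 W
P_in = P_out / η = 74600 / 0.848 = 87972 W
I_L = P_in / (√3·V_L·cosφ) = 87972 / (1.732 × 415 × 0.839) = 146 A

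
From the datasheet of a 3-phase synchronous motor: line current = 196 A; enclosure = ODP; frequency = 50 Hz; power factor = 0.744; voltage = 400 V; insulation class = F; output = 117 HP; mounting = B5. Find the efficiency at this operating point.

P_out = 117 × 746 = 87282 W
P_in = √3·V_L·I_L·cosφ = 1.732 × 400 × 196 × 0.744 = 101027 W
η = P_out / P_in = 87282 / 101027 = 0.864 = 86.4%

86.4 %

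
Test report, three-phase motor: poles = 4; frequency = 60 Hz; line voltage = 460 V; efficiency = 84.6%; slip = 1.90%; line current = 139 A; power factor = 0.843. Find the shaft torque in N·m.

427 N·m

P_in = √3·V·I·cosφ = 1.732 × 460 × 139 × 0.843 = 93357 W
P_out = η·P_in = 0.846 × 93357 = 78980 W
n_s = 120×60/4 = 1800 rpm; n = 1800×(1−0.019) = 1766 rpm
ω = 2π×1766/60 = 184.9 rad/s
τ = P_out/ω = 78980/184.9 = 427 N·m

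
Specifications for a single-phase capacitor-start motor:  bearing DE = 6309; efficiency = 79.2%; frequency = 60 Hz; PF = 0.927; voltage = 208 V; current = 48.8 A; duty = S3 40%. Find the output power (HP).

9.99 HP

P_in = V·I·cosφ = 208 × 48.8 × 0.927 = 9409 W
P_out = η·P_in = 0.792 × 9409 = 7452 W
= 7452/746 = 9.99 HP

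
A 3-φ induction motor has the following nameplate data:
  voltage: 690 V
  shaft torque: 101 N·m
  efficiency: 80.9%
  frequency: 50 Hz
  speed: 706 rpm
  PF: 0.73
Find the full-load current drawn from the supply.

ω = 2π×706/60 = 73.93 rad/s; P_out = τω = 101 × 73.93 = 7467 W
P_in = P_out / η = 7467 / 0.809 = 9230 W
I_L = P_in / (√3·V_L·cosφ) = 9230 / (1.732 × 690 × 0.73) = 10.6 A

10.6 A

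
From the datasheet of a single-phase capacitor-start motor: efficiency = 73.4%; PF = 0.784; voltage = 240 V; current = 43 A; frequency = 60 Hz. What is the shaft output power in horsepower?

7.96 HP

P_in = V·I·cosφ = 240 × 43 × 0.784 = 8091 W
P_out = η·P_in = 0.734 × 8091 = 5939 W
= 5939/746 = 7.96 HP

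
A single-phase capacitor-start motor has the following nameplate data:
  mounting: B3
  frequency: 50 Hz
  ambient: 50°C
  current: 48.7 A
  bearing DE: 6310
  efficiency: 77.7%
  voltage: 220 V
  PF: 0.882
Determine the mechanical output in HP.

P_in = V·I·cosφ = 220 × 48.7 × 0.882 = 9450 W
P_out = η·P_in = 0.777 × 9450 = 7343 W
= 7343/746 = 9.84 HP

9.84 HP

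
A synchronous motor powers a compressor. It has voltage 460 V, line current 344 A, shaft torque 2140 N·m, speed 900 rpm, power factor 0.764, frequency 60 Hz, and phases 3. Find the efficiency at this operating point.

ω = 2π × 900/60 = 94.25 rad/s; P_out = τω = 2140 × 94.25 = 201695 W
P_in = √3·V_L·I_L·cosφ = 1.732 × 460 × 344 × 0.764 = 209391 W
η = P_out / P_in = 201695 / 209391 = 0.963 = 96.3%

96.3 %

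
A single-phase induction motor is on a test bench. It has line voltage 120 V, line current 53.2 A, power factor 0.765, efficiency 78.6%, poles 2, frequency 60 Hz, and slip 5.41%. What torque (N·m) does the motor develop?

10.8 N·m

P_in = V·I·cosφ = 120 × 53.2 × 0.765 = 4884 W
P_out = η·P_in = 0.786 × 4884 = 3839 W
n_s = 120×60/2 = 3600 rpm; n = 3600×(1−0.0541) = 3405 rpm
ω = 2π×3405/60 = 356.6 rad/s
τ = P_out/ω = 3839/356.6 = 10.8 N·m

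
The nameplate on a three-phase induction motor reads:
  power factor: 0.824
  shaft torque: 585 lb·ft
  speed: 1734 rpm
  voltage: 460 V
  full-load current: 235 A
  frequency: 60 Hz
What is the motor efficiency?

93.4 %

τ = 585 lb·ft × 1.356 = 793.3 N·m
ω = 2π × 1734/60 = 181.6 rad/s; P_out = τω = 793.3 × 181.6 = 144063 W
P_in = √3·V_L·I_L·cosφ = 1.732 × 460 × 235 × 0.824 = 154277 W
η = P_out / P_in = 144063 / 154277 = 0.934 = 93.4%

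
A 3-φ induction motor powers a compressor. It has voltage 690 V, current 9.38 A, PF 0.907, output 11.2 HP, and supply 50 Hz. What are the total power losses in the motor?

P_in = √3·V·I·cosφ = 1.732×690×9.38×0.907 = 10167 W
P_out = 11.2×746 = 8355 W
Losses = P_in − P_out = 10167 − 8355 = 1812 W

1.81 kW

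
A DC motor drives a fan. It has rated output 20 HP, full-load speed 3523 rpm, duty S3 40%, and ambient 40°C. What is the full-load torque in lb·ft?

P_out = 20 × 746 = 14920 W
ω = 2π × 3523/60 = 368.9 rad/s
τ = P_out/ω = 14920/368.9 = 40.44 N·m
In lb·ft: 40.44/1.356 = 29.8 lb·ft

29.8 lb·ft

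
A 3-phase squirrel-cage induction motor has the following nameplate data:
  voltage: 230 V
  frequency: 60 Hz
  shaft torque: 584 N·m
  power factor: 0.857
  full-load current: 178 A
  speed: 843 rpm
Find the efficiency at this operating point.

ω = 2π × 843/60 = 88.28 rad/s; P_out = τω = 584 × 88.28 = 51556 W
P_in = √3·V_L·I_L·cosφ = 1.732 × 230 × 178 × 0.857 = 60768 W
η = P_out / P_in = 51556 / 60768 = 0.848 = 84.8%

84.8 %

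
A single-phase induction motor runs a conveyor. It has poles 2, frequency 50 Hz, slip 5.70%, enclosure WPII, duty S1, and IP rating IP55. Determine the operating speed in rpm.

2829 rpm

n_s = 120f/p = 120×50/2 = 3000 rpm
n = n_s(1 − s) = 3000 × (1 − 0.057) = 2829 rpm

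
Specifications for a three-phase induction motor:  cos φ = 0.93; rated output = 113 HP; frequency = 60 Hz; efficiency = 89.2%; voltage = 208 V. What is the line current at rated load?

P_out = 113 × 746 = 84298 W
P_in = P_out / η = 84298 / 0.892 = 94504 W
I_L = P_in / (√3·V_L·cosφ) = 94504 / (1.732 × 208 × 0.93) = 282 A

282 A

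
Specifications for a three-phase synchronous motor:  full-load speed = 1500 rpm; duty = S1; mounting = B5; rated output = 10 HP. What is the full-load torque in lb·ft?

35 lb·ft

P_out = 10 × 746 = 7460 W
ω = 2π × 1500/60 = 157.1 rad/s
τ = P_out/ω = 7460/157.1 = 47.49 N·m
In lb·ft: 47.49/1.356 = 35 lb·ft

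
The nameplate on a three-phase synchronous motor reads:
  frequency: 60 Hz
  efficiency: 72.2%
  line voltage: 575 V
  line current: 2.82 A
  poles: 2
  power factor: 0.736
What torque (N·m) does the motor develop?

P_in = √3·V·I·cosφ = 1.732 × 575 × 2.82 × 0.736 = 2067 W
P_out = η·P_in = 0.722 × 2067 = 1492 W
n = n_s = 120×60/2 = 3600 rpm (synchronous)
ω = 2π×3600/60 = 377 rad/s
τ = P_out/ω = 1492/377 = 3.96 N·m

3.96 N·m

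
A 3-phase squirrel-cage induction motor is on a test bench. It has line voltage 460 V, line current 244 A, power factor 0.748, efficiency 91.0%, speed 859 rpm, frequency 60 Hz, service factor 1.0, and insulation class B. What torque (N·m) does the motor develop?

P_in = √3·V·I·cosφ = 1.732 × 460 × 244 × 0.748 = 145411 W
P_out = η·P_in = 0.91 × 145411 = 132324 W
n = 859 rpm
ω = 2π×859/60 = 89.95 rad/s
τ = P_out/ω = 132324/89.95 = 1470 N·m

1470 N·m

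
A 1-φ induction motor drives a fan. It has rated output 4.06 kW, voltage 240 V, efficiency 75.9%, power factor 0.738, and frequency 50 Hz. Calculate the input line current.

30.2 A

P_out = 4.06 kW = 4060 W
P_in = P_out / η = 4060 / 0.759 = 5349 W
I = P_in / (V·cosφ) = 5349 / (240 × 0.738) = 30.2 A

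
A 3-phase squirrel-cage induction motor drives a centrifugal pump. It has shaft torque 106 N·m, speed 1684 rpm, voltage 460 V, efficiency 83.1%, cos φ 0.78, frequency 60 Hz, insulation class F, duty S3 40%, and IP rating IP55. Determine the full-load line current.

ω = 2π×1684/60 = 176.3 rad/s; P_out = τω = 106 × 176.3 = 18688 W
P_in = P_out / η = 18688 / 0.831 = 22489 W
I_L = P_in / (√3·V_L·cosφ) = 22489 / (1.732 × 460 × 0.78) = 36.2 A

36.2 A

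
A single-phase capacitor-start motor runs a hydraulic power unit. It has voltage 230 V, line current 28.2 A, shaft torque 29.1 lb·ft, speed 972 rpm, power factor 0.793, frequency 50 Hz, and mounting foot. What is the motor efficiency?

78.1 %

τ = 29.1 lb·ft × 1.356 = 39.46 N·m
ω = 2π × 972/60 = 101.8 rad/s; P_out = τω = 39.46 × 101.8 = 4017 W
P_in = V·I·cosφ = 230 × 28.2 × 0.793 = 5143 W
η = P_out / P_in = 4017 / 5143 = 0.781 = 78.1%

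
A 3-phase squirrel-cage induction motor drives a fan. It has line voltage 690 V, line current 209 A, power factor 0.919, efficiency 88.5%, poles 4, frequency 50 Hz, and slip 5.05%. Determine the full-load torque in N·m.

1360 N·m

P_in = √3·V·I·cosφ = 1.732 × 690 × 209 × 0.919 = 229540 W
P_out = η·P_in = 0.885 × 229540 = 203143 W
n_s = 120×50/4 = 1500 rpm; n = 1500×(1−0.0505) = 1424 rpm
ω = 2π×1424/60 = 149.1 rad/s
τ = P_out/ω = 203143/149.1 = 1360 N·m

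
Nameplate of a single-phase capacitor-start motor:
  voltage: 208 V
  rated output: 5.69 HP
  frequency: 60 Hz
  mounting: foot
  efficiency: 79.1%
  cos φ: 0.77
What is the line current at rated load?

P_out = 5.69 × 746 = 4245 W
P_in = P_out / η = 4245 / 0.791 = 5367 W
I = P_in / (V·cosφ) = 5367 / (208 × 0.77) = 33.5 A

33.5 A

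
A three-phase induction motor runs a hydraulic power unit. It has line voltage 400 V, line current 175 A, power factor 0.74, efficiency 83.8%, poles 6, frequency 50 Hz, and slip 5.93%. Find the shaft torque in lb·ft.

P_in = √3·V·I·cosφ = 1.732 × 400 × 175 × 0.74 = 89718 W
P_out = η·P_in = 0.838 × 89718 = 75184 W
n_s = 120×50/6 = 1000 rpm; n = 1000×(1−0.0593) = 941 rpm
ω = 2π×941/60 = 98.54 rad/s
τ = P_out/ω = 75184/98.54 = 763 N·m
In lb·ft: 763/1.356 = 563 lb·ft

563 lb·ft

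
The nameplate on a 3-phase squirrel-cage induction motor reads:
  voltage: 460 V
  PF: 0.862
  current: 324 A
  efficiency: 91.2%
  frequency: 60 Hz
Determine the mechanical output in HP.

P_in = √3·V·I·cosφ = 1.732 × 460 × 324 × 0.862 = 222514 W
P_out = η·P_in = 0.912 × 222514 = 202933 W
= 202933/746 = 272 HP

272 HP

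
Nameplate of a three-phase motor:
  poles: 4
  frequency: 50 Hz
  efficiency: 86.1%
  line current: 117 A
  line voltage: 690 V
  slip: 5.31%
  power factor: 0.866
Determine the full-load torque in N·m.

P_in = √3·V·I·cosφ = 1.732 × 690 × 117 × 0.866 = 121088 W
P_out = η·P_in = 0.861 × 121088 = 104257 W
n_s = 120×50/4 = 1500 rpm; n = 1500×(1−0.0531) = 1420 rpm
ω = 2π×1420/60 = 148.7 rad/s
τ = P_out/ω = 104257/148.7 = 701 N·m

701 N·m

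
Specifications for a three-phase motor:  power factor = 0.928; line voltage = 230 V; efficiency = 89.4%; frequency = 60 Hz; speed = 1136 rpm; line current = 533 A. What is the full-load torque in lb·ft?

1090 lb·ft

P_in = √3·V·I·cosφ = 1.732 × 230 × 533 × 0.928 = 197038 W
P_out = η·P_in = 0.894 × 197038 = 176152 W
n = 1136 rpm
ω = 2π×1136/60 = 119 rad/s
τ = P_out/ω = 176152/119 = 1480 N·m
In lb·ft: 1480/1.356 = 1090 lb·ft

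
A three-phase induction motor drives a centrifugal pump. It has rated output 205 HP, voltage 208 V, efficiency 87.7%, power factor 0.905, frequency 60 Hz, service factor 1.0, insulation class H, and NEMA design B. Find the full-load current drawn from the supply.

P_out = 205 × 746 = 152930 W
P_in = P_out / η = 152930 / 0.877 = 174379 W
I_L = P_in / (√3·V_L·cosφ) = 174379 / (1.732 × 208 × 0.905) = 535 A

535 A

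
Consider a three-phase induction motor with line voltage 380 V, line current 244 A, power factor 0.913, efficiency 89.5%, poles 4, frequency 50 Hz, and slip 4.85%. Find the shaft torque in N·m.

878 N·m

P_in = √3·V·I·cosφ = 1.732 × 380 × 244 × 0.913 = 146620 W
P_out = η·P_in = 0.895 × 146620 = 131225 W
n_s = 120×50/4 = 1500 rpm; n = 1500×(1−0.0485) = 1427 rpm
ω = 2π×1427/60 = 149.4 rad/s
τ = P_out/ω = 131225/149.4 = 878 N·m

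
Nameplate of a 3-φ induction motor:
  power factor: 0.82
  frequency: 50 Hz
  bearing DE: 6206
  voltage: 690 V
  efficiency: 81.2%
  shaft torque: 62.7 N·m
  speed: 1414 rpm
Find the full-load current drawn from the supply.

ω = 2π×1414/60 = 148.1 rad/s; P_out = τω = 62.7 × 148.1 = 9286 W
P_in = P_out / η = 9286 / 0.812 = 11436 W
I_L = P_in / (√3·V_L·cosφ) = 11436 / (1.732 × 690 × 0.82) = 11.7 A

11.7 A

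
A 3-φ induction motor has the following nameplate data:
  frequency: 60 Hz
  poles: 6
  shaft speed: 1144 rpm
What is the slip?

4.67 %

n_s = 120f/p = 120×60/6 = 1200 rpm
s = (n_s − n)/n_s = (1200 − 1144)/1200 = 0.0467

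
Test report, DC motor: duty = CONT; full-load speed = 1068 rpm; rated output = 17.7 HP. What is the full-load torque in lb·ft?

87.1 lb·ft

P_out = 17.7 × 746 = 13204 W
ω = 2π × 1068/60 = 111.8 rad/s
τ = P_out/ω = 13204/111.8 = 118.1 N·m
In lb·ft: 118.1/1.356 = 87.1 lb·ft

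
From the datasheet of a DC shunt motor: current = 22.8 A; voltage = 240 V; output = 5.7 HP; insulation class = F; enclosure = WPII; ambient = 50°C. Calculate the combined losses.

1220 W

P_in = V·I = 240×22.8 = 5472 W
P_out = 5.7×746 = 4252 W
Losses = P_in − P_out = 5472 − 4252 = 1220 W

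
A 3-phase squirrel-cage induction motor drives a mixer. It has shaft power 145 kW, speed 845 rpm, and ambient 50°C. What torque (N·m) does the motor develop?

1640 N·m

ω = 2π × 845/60 = 88.49 rad/s
τ = P/ω = 145000/88.49 = 1640 N·m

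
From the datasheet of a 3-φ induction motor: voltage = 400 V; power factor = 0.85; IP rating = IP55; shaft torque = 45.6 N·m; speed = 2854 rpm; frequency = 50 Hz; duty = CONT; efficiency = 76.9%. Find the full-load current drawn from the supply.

30.1 A

ω = 2π×2854/60 = 298.9 rad/s; P_out = τω = 45.6 × 298.9 = 13630 W
P_in = P_out / η = 13630 / 0.769 = 17724 W
I_L = P_in / (√3·V_L·cosφ) = 17724 / (1.732 × 400 × 0.85) = 30.1 A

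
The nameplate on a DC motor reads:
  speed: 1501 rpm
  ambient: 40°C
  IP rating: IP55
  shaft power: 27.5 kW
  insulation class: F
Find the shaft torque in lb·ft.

129 lb·ft

ω = 2π × 1501/60 = 157.2 rad/s
τ = P/ω = 27500/157.2 = 174.9 N·m
In lb·ft: 174.9/1.356 = 129 lb·ft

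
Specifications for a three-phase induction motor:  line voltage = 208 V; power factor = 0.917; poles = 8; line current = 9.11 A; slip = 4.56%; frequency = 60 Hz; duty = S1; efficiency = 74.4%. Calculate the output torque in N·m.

P_in = √3·V·I·cosφ = 1.732 × 208 × 9.11 × 0.917 = 3010 W
P_out = η·P_in = 0.744 × 3010 = 2239 W
n_s = 120×60/8 = 900 rpm; n = 900×(1−0.0456) = 859 rpm
ω = 2π×859/60 = 89.95 rad/s
τ = P_out/ω = 2239/89.95 = 24.9 N·m

24.9 N·m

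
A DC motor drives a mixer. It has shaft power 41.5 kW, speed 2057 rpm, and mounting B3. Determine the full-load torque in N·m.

193 N·m

ω = 2π × 2057/60 = 215.4 rad/s
τ = P/ω = 41500/215.4 = 193 N·m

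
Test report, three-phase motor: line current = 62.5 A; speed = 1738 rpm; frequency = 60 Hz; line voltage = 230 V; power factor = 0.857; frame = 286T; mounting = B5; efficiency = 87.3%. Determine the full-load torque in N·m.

102 N·m

P_in = √3·V·I·cosφ = 1.732 × 230 × 62.5 × 0.857 = 21337 W
P_out = η·P_in = 0.873 × 21337 = 18627 W
n = 1738 rpm
ω = 2π×1738/60 = 182 rad/s
τ = P_out/ω = 18627/182 = 102 N·m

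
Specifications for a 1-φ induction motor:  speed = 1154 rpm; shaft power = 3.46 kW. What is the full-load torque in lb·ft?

21.1 lb·ft

ω = 2π × 1154/60 = 120.8 rad/s
τ = P/ω = 3460/120.8 = 28.64 N·m
In lb·ft: 28.64/1.356 = 21.1 lb·ft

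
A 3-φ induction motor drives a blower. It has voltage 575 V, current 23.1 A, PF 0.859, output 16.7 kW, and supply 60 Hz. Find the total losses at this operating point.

P_in = √3·V·I·cosφ = 1.732×575×23.1×0.859 = 19762 W
P_out = 16700 W
Losses = P_in − P_out = 19762 − 16700 = 3062 W

3.06 kW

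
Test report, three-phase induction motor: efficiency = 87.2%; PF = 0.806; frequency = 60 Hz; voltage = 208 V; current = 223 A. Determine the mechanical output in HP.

75.7 HP

P_in = √3·V·I·cosφ = 1.732 × 208 × 223 × 0.806 = 64752 W
P_out = η·P_in = 0.872 × 64752 = 56464 W
= 56464/746 = 75.7 HP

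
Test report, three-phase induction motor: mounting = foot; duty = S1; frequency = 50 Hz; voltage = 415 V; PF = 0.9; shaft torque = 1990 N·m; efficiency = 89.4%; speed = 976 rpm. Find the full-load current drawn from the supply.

352 A

ω = 2π×976/60 = 102.2 rad/s; P_out = τω = 1990 × 102.2 = 203378 W
P_in = P_out / η = 203378 / 0.894 = 227492 W
I_L = P_in / (√3·V_L·cosφ) = 227492 / (1.732 × 415 × 0.9) = 352 A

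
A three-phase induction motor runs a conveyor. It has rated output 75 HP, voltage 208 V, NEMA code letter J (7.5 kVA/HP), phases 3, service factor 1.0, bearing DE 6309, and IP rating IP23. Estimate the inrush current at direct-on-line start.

1560 A

S_LR = 7.5 × 75 = 562.5 kVA
I_LR = S_LR/(√3·V_L) = 562500/(1.732×208) = 1560 A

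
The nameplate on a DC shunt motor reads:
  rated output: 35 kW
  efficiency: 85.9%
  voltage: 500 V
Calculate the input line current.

81.5 A

P_out = 35 kW = 35000 W
P_in = P_out / η = 35000 / 0.859 = 40745 W
I = P_in / V = 40745 / 500 = 81.5 A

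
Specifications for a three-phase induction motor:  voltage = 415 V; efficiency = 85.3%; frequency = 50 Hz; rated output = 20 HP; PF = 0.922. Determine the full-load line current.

26.4 A

P_out = 20 × 746 = 14920 W
P_in = P_out / η = 14920 / 0.853 = 17491 W
I_L = P_in / (√3·V_L·cosφ) = 17491 / (1.732 × 415 × 0.922) = 26.4 A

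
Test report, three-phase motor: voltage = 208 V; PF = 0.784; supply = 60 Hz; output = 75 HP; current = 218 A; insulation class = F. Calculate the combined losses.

P_in = √3·V·I·cosφ = 1.732×208×218×0.784 = 61572 W
P_out = 75×746 = 55950 W
Losses = P_in − P_out = 61572 − 55950 = 5622 W

5620 W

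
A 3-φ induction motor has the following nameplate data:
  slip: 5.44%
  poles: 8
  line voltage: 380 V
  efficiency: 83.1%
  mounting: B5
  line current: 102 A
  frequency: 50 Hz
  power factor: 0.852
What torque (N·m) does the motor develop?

P_in = √3·V·I·cosφ = 1.732 × 380 × 102 × 0.852 = 57197 W
P_out = η·P_in = 0.831 × 57197 = 47531 W
n_s = 120×50/8 = 750 rpm; n = 750×(1−0.0544) = 709 rpm
ω = 2π×709/60 = 74.25 rad/s
τ = P_out/ω = 47531/74.25 = 640 N·m

640 N·m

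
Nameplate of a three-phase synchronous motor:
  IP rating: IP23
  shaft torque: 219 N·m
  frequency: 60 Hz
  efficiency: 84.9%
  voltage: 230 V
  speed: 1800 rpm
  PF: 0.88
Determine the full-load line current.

ω = 2π×1800/60 = 188.5 rad/s; P_out = τω = 219 × 188.5 = 41282 W
P_in = P_out / η = 41282 / 0.849 = 48624 W
I_L = P_in / (√3·V_L·cosφ) = 48624 / (1.732 × 230 × 0.88) = 139 A

139 A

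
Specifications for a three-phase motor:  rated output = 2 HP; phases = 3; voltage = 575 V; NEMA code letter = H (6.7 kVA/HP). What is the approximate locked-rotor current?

S_LR = 6.7 × 2 = 13.4 kVA
I_LR = S_LR/(√3·V_L) = 13400/(1.732×575) = 13.5 A

13.5 A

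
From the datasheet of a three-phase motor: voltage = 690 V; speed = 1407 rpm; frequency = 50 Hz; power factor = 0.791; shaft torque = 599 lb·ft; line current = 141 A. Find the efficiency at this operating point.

τ = 599 lb·ft × 1.356 = 812.2 N·m
ω = 2π × 1407/60 = 147.3 rad/s; P_out = τω = 812.2 × 147.3 = 119637 W
P_in = √3·V_L·I_L·cosφ = 1.732 × 690 × 141 × 0.791 = 133288 W
η = P_out / P_in = 119637 / 133288 = 0.898 = 89.8%

89.8 %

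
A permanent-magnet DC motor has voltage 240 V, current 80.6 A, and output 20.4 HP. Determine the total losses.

4130 W

P_in = V·I = 240×80.6 = 19344 W
P_out = 20.4×746 = 15218 W
Losses = P_in − P_out = 19344 − 15218 = 4126 W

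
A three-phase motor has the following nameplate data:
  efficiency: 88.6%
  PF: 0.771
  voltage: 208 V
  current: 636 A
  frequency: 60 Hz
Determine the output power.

P_in = √3·V·I·cosφ = 1.732 × 208 × 636 × 0.771 = 176654 W
P_out = η·P_in = 0.886 × 176654 = 156515 W

157 kW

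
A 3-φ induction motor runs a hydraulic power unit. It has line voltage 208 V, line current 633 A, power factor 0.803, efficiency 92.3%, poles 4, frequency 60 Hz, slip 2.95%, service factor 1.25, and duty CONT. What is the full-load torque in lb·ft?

681 lb·ft

P_in = √3·V·I·cosφ = 1.732 × 208 × 633 × 0.803 = 183118 W
P_out = η·P_in = 0.923 × 183118 = 169018 W
n_s = 120×60/4 = 1800 rpm; n = 1800×(1−0.0295) = 1747 rpm
ω = 2π×1747/60 = 182.9 rad/s
τ = P_out/ω = 169018/182.9 = 924.1 N·m
In lb·ft: 924.1/1.356 = 681 lb·ft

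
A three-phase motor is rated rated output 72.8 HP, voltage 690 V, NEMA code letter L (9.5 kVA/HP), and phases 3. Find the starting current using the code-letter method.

579 A

S_LR = 9.5 × 72.8 = 691.6 kVA
I_LR = S_LR/(√3·V_L) = 691600/(1.732×690) = 579 A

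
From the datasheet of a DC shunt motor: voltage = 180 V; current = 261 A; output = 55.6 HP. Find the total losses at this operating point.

5.5 kW

P_in = V·I = 180×261 = 46980 W
P_out = 55.6×746 = 41478 W
Losses = P_in − P_out = 46980 − 41478 = 5502 W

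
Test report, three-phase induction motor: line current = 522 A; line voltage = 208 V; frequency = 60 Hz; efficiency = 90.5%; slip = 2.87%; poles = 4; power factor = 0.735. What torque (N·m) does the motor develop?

P_in = √3·V·I·cosφ = 1.732 × 208 × 522 × 0.735 = 138219 W
P_out = η·P_in = 0.905 × 138219 = 125088 W
n_s = 120×60/4 = 1800 rpm; n = 1800×(1−0.0287) = 1748 rpm
ω = 2π×1748/60 = 183.1 rad/s
τ = P_out/ω = 125088/183.1 = 683 N·m

683 N·m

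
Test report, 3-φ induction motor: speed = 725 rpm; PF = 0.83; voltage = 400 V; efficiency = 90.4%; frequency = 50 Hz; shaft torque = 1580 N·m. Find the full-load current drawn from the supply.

231 A

ω = 2π×725/60 = 75.92 rad/s; P_out = τω = 1580 × 75.92 = 119954 W
P_in = P_out / η = 119954 / 0.904 = 132692 W
I_L = P_in / (√3·V_L·cosφ) = 132692 / (1.732 × 400 × 0.83) = 231 A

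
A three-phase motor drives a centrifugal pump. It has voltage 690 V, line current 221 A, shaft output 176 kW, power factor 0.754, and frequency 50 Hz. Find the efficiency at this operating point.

88.4 %

P_out = 176 kW = 176000 W
P_in = √3·V_L·I_L·cosφ = 1.732 × 690 × 221 × 0.754 = 199141 W
η = P_out / P_in = 176000 / 199141 = 0.884 = 88.4%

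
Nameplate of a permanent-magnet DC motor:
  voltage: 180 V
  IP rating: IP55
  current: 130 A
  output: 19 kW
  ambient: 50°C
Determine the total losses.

P_in = V·I = 180×130 = 23400 W
P_out = 19000 W
Losses = P_in − P_out = 23400 − 19000 = 4400 W

4.4 kW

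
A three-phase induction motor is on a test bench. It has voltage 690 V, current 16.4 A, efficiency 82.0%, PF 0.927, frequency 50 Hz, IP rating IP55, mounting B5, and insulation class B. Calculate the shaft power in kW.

P_in = √3·V·I·cosφ = 1.732 × 690 × 16.4 × 0.927 = 18169 W
P_out = η·P_in = 0.82 × 18169 = 14899 W

14.9 kW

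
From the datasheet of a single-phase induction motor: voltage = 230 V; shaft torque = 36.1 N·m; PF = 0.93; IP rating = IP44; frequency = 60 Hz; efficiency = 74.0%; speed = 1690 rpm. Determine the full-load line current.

40.4 A

ω = 2π×1690/60 = 177 rad/s; P_out = τω = 36.1 × 177 = 6390 W
P_in = P_out / η = 6390 / 0.740 = 8635 W
I = P_in / (V·cosφ) = 8635 / (230 × 0.93) = 40.4 A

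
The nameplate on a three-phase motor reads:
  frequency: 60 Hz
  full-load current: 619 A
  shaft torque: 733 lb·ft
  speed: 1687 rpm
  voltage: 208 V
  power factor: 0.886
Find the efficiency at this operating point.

88.9 %

τ = 733 lb·ft × 1.356 = 993.9 N·m
ω = 2π × 1687/60 = 176.7 rad/s; P_out = τω = 993.9 × 176.7 = 175622 W
P_in = √3·V_L·I_L·cosφ = 1.732 × 208 × 619 × 0.886 = 197577 W
η = P_out / P_in = 175622 / 197577 = 0.889 = 88.9%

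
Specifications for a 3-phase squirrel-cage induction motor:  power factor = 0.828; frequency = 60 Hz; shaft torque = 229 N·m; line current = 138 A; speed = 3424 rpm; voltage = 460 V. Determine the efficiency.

90.2 %

ω = 2π × 3424/60 = 358.6 rad/s; P_out = τω = 229 × 358.6 = 82119 W
P_in = √3·V_L·I_L·cosφ = 1.732 × 460 × 138 × 0.828 = 91036 W
η = P_out / P_in = 82119 / 91036 = 0.902 = 90.2%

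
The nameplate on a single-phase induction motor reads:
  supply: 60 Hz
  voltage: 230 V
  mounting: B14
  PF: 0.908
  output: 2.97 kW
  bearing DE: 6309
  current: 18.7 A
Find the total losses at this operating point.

P_in = V·I·cosφ = 230×18.7×0.908 = 3905 W
P_out = 2970 W
Losses = P_in − P_out = 3905 − 2970 = 935 W

935 W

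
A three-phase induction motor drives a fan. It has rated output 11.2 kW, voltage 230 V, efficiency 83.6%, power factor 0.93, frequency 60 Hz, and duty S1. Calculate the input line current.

P_out = 11.2 kW = 11200 W
P_in = P_out / η = 11200 / 0.836 = 13397 W
I_L = P_in / (√3·V_L·cosφ) = 13397 / (1.732 × 230 × 0.93) = 36.2 A

36.2 A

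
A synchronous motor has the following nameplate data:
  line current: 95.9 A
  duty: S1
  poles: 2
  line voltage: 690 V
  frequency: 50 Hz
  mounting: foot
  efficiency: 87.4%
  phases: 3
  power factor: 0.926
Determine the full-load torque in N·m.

295 N·m

P_in = √3·V·I·cosφ = 1.732 × 690 × 95.9 × 0.926 = 106127 W
P_out = η·P_in = 0.874 × 106127 = 92755 W
n = n_s = 120×50/2 = 3000 rpm (synchronous)
ω = 2π×3000/60 = 314.2 rad/s
τ = P_out/ω = 92755/314.2 = 295 N·m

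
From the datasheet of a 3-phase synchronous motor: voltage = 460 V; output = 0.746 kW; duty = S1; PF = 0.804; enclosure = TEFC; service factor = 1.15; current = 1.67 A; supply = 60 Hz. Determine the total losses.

324 W

P_in = √3·V·I·cosφ = 1.732×460×1.67×0.804 = 1070 W
P_out = 746 W
Losses = P_in − P_out = 1070 − 746 = 324 W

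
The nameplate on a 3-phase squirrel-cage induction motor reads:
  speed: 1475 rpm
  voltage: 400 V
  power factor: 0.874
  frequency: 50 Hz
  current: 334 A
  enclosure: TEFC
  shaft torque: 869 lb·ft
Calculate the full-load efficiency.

90.0 %

τ = 869 lb·ft × 1.356 = 1178 N·m
ω = 2π × 1475/60 = 154.5 rad/s; P_out = τω = 1178 × 154.5 = 182001 W
P_in = √3·V_L·I_L·cosφ = 1.732 × 400 × 334 × 0.874 = 202239 W
η = P_out / P_in = 182001 / 202239 = 0.900 = 90.0%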